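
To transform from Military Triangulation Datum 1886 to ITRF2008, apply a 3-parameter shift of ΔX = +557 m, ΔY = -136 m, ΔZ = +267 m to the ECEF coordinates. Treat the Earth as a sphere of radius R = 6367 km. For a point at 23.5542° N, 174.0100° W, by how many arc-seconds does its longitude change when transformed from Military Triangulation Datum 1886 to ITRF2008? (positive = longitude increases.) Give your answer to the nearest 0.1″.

sin φ = 0.399616, cos φ = 0.916682, sin λ = -0.104355, cos λ = -0.994540.
East component: ΔE = −sin λ·ΔX + cos λ·ΔY = −(-0.104355)(557) + (-0.994540)(-136) = 193.38 m.
1° of latitude spans πR/180 = 111125 m; at latitude φ, 1° of longitude spans that × cos φ = 101866.4 m, so Δλ = 193.38 / 101866.4 × 3600 = 6.834″.

Δλ = 6.8″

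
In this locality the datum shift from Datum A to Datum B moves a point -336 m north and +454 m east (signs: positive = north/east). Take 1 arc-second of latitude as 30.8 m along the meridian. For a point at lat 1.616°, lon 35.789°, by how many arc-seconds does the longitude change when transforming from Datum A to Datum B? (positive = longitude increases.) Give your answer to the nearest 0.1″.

Δλ = 14.7″

At latitude 1.616°, cos φ = 0.999602.
1″ of longitude at this latitude = 30.80 × cos φ = 30.7878 m, so Δλ = 454.0 / 30.7878 = 14.746″.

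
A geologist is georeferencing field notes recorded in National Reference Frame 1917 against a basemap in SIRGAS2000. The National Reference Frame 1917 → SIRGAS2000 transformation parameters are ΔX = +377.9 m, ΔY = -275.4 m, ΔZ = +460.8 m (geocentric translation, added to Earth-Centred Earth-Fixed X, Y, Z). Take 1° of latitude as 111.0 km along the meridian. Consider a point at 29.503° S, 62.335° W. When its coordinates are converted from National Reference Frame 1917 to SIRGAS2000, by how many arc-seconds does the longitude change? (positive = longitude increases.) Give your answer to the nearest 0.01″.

sin φ = -0.492469, cos φ = 0.870330, sin λ = -0.885677, cos λ = 0.464301.
East component: ΔE = −sin λ·ΔX + cos λ·ΔY = −(-0.885677)(377.9) + (0.464301)(-275.4) = 206.83 m.
1° of latitude spans 111000 m; at latitude φ, 1° of longitude spans that × cos φ = 96606.6 m, so Δλ = 206.83 / 96606.6 × 3600 = 7.707″.

Δλ = 7.71″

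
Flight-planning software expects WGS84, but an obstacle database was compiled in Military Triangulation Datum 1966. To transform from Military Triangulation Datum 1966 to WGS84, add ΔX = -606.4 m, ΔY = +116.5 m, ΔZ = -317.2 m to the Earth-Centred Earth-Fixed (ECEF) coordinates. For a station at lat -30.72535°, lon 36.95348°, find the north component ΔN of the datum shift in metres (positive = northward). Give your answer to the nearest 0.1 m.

At φ = -30.72535°, λ = 36.95348°: sin φ = -0.510923, cos φ = 0.859626, sin λ = 0.601166, cos λ = 0.799124.
ΔN = −sin φ cos λ·ΔX − sin φ sin λ·ΔY + cos φ·ΔZ = −(-0.510923)(0.799124)(-606.4) − (-0.510923)(0.601166)(116.5) + (0.859626)(-317.2) = -484.48 m.

ΔN = -484.5 m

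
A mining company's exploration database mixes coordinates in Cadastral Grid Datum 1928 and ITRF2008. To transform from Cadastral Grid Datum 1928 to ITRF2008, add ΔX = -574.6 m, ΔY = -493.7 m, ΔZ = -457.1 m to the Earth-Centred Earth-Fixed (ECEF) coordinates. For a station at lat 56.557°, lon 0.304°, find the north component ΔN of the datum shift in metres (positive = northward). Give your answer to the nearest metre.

At φ = 56.557°, λ = 0.304°: sin φ = 0.834434, cos φ = 0.551107, sin λ = 0.005306, cos λ = 0.999986.
ΔN = −sin φ cos λ·ΔX − sin φ sin λ·ΔY + cos φ·ΔZ = −(0.834434)(0.999986)(-574.6) − (0.834434)(0.005306)(-493.7) + (0.551107)(-457.1) = 229.73 m.

ΔN = 230 m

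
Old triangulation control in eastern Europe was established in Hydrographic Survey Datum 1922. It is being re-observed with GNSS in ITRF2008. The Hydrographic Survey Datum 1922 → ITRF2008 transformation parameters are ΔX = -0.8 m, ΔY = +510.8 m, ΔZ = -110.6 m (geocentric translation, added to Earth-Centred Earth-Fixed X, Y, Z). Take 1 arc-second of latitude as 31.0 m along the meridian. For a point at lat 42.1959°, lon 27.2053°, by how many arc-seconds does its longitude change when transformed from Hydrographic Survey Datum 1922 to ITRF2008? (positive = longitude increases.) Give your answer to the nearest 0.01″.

Δλ = 19.80″

sin φ = 0.671668, cos φ = 0.740853, sin λ = 0.457180, cos λ = 0.889374.
East component: ΔE = −sin λ·ΔX + cos λ·ΔY = −(0.457180)(-0.8) + (0.889374)(510.8) = 454.66 m.
1° of latitude spans 3600 × 31.00 = 111600 m; at latitude φ, 1° of longitude spans that × cos φ = 82679.2 m, so Δλ = 454.66 / 82679.2 × 3600 = 19.797″.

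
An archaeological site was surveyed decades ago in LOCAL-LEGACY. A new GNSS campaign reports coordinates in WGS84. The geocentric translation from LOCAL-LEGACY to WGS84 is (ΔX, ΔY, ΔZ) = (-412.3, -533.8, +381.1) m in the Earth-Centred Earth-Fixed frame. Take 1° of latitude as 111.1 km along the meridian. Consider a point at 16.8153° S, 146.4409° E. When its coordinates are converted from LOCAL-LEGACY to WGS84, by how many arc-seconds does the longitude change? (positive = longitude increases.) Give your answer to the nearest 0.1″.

sin φ = -0.289287, cos φ = 0.957242, sin λ = 0.552797, cos λ = -0.833316.
East component: ΔE = −sin λ·ΔX + cos λ·ΔY = −(0.552797)(-412.3) + (-0.833316)(-533.8) = 672.74 m.
1° of latitude spans 111100 m; at latitude φ, 1° of longitude spans that × cos φ = 106349.6 m, so Δλ = 672.74 / 106349.6 × 3600 = 22.773″.

Δλ = 22.8″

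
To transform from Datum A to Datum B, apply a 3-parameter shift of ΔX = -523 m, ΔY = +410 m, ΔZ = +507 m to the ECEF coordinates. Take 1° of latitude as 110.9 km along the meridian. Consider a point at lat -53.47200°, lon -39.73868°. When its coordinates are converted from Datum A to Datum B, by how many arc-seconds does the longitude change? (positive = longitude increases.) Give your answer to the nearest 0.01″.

sin φ = -0.803566, cos φ = 0.595216, sin λ = -0.639287, cos λ = 0.768968.
East component: ΔE = −sin λ·ΔX + cos λ·ΔY = −(-0.639287)(-523) + (0.768968)(410) = -19.07 m.
1° of latitude spans 110900 m; at latitude φ, 1° of longitude spans that × cos φ = 66009.4 m, so Δλ = -19.07 / 66009.4 × 3600 = -1.040″.

Δλ = -1.04″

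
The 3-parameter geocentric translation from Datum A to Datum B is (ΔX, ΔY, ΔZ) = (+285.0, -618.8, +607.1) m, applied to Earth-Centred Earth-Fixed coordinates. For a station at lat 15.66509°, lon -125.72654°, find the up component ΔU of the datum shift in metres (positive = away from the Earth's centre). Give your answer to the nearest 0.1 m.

At φ = 15.66509°, λ = -125.72654°: sin φ = 0.270014, cos φ = 0.962856, sin λ = -0.811813, cos λ = -0.583917.
ΔU = cos φ cos λ·ΔX + cos φ sin λ·ΔY + sin φ·ΔZ = (0.962856)(-0.583917)(285.0) + (0.962856)(-0.811813)(-618.8) + (0.270014)(607.1) = 487.38 m.

ΔU = 487.4 m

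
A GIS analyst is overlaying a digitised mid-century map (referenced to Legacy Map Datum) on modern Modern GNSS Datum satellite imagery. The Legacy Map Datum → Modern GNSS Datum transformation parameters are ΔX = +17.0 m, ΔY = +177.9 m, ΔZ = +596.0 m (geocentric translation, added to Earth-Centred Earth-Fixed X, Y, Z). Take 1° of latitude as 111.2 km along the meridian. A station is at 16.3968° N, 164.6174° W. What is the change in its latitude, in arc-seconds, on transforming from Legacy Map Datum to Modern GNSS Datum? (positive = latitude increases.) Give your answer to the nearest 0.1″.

sin φ = 0.282288, cos φ = 0.959330, sin λ = -0.265263, cos λ = -0.964176.
North component: ΔN = −sin φ cos λ·ΔX − sin φ sin λ·ΔY + cos φ·ΔZ = −(0.282288)(-0.964176)(17.0) − (0.282288)(-0.265263)(177.9) + (0.959330)(596.0) = 589.71 m.
1° of latitude spans 111200 m, so Δφ = 589.71 / 111200 × 3600 = 19.091″.

Δφ = 19.1″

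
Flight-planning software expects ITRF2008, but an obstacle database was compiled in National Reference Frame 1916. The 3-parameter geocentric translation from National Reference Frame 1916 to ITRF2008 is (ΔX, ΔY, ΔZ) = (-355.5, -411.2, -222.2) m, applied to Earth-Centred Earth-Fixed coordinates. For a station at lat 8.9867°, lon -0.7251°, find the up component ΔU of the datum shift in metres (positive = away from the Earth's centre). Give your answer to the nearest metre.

At φ = 8.9867°, λ = -0.7251°: sin φ = 0.156205, cos φ = 0.987725, sin λ = -0.012655, cos λ = 0.999920.
ΔU = cos φ cos λ·ΔX + cos φ sin λ·ΔY + sin φ·ΔZ = (0.987725)(0.999920)(-355.5) + (0.987725)(-0.012655)(-411.2) + (0.156205)(-222.2) = -380.68 m.

ΔU = -381 m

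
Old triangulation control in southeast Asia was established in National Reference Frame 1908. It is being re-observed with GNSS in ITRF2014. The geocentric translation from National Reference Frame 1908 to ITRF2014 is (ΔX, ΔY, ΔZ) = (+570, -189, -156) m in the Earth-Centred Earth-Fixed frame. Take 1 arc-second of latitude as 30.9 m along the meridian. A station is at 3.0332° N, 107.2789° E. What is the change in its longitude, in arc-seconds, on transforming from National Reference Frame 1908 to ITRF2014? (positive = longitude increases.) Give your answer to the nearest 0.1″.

sin φ = 0.052915, cos φ = 0.998599, sin λ = 0.954870, cos λ = -0.297023.
East component: ΔE = −sin λ·ΔX + cos λ·ΔY = −(0.954870)(570) + (-0.297023)(-189) = -488.14 m.
1° of latitude spans 3600 × 30.90 = 111240 m; at latitude φ, 1° of longitude spans that × cos φ = 111084.2 m, so Δλ = -488.14 / 111084.2 × 3600 = -15.820″.

Δλ = -15.8″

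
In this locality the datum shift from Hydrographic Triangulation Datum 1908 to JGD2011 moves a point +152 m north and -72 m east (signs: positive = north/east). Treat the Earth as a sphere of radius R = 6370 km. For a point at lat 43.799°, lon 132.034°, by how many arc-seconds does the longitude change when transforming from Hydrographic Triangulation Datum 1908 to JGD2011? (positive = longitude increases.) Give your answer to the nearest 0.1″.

Δλ = -3.2″

At latitude 43.799°, cos φ = 0.721772.
One radian of longitude at latitude φ spans R cos φ, so Δλ = ΔE / (R cos φ) = -72.0 / (6370000 × 0.721772) = -1.5660e-05 rad = -3.230″.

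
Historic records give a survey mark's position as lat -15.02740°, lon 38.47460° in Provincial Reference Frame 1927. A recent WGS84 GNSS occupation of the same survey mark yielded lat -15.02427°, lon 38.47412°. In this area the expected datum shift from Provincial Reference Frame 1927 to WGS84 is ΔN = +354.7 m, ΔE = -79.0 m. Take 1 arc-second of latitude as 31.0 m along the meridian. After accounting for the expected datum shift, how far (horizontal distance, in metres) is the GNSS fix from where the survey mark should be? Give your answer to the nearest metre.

28 m

Observed coordinate differences: Δφ = +0.00313°, Δλ = -0.00048°.
Converting to metres (1° lat = 111600 m, cos φ = 0.965802): observed ΔN = 349.3 m, observed ΔE = -51.7 m.
Subtracting the expected shift leaves a residual of 349.3 − (354.7) = -5.4 m north and -51.7 − (-79.0) = 27.3 m east.
Residual distance = √((-5.4)² + 27.3²) = 27.8 m.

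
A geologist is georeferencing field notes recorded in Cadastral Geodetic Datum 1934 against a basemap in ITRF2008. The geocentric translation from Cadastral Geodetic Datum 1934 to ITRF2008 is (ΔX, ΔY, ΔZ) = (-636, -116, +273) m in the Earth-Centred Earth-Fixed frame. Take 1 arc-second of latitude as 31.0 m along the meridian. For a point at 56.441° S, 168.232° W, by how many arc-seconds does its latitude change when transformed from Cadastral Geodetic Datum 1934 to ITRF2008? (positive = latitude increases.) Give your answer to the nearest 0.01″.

sin φ = -0.833317, cos φ = 0.552795, sin λ = -0.203949, cos λ = -0.978981.
North component: ΔN = −sin φ cos λ·ΔX − sin φ sin λ·ΔY + cos φ·ΔZ = −(-0.833317)(-0.978981)(-636) − (-0.833317)(-0.203949)(-116) + (0.552795)(273) = 689.48 m.
1° of latitude spans 3600 × 31.00 = 111600 m, so Δφ = 689.48 / 111600 × 3600 = 22.241″.

Δφ = 22.24″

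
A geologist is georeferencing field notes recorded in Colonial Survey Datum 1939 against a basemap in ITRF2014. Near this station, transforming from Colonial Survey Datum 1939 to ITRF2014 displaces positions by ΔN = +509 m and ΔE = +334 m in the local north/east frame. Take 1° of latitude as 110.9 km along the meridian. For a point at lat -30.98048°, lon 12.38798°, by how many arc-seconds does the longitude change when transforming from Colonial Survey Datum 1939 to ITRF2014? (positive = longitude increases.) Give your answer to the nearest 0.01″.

At latitude -30.98048°, cos φ = 0.857343.
1° of longitude at this latitude = 110.9 × cos φ = 95.08 km, so Δλ = 334.0 / 95079.3 = 0.0035129° = 12.646″.

Δλ = 12.65″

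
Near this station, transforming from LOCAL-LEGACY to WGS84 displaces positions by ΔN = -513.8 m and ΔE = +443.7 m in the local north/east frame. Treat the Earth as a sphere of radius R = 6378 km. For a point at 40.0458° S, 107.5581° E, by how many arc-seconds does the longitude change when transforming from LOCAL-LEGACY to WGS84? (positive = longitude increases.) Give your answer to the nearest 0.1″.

Δλ = 18.7″

At latitude -40.0458°, cos φ = 0.765530.
One radian of longitude at latitude φ spans R cos φ, so Δλ = ΔE / (R cos φ) = 443.7 / (6378000 × 0.765530) = 9.0875e-05 rad = 18.744″.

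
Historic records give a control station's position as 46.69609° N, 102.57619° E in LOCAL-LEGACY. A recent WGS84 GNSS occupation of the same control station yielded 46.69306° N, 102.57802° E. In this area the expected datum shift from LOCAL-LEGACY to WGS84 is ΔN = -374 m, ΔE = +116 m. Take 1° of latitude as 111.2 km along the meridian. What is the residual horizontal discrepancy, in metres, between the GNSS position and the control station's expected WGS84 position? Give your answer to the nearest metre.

44 m

Observed coordinate differences: Δφ = -0.00303°, Δλ = +0.00183°.
Converting to metres (1° lat = 111200 m, cos φ = 0.685868): observed ΔN = -336.9 m, observed ΔE = 139.6 m.
Subtracting the expected shift leaves a residual of -336.9 − (-374) = 37.1 m north and 139.6 − (116) = 23.6 m east.
Residual distance = √(37.1² + 23.6²) = 43.9 m.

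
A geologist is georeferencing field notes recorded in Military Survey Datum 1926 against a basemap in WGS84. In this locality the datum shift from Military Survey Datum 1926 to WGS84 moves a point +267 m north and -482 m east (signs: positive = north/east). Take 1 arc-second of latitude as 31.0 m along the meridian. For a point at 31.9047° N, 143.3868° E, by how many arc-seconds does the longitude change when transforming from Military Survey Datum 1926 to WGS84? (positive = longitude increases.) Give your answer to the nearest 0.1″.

At latitude 31.9047°, cos φ = 0.848928.
1″ of longitude at this latitude = 31.00 × cos φ = 26.3168 m, so Δλ = -482.0 / 26.3168 = -18.315″.

Δλ = -18.3″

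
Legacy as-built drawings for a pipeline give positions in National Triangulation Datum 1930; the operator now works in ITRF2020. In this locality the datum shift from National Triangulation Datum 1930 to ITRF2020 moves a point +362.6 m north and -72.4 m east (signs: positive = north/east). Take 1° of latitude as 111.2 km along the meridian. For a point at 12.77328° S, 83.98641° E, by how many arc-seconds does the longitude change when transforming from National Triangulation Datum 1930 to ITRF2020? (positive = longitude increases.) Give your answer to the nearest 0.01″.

Δλ = -2.40″

At latitude -12.77328°, cos φ = 0.975253.
1° of longitude at this latitude = 111.2 × cos φ = 108.45 km, so Δλ = -72.4 / 108448.1 = -0.0006676° = -2.403″.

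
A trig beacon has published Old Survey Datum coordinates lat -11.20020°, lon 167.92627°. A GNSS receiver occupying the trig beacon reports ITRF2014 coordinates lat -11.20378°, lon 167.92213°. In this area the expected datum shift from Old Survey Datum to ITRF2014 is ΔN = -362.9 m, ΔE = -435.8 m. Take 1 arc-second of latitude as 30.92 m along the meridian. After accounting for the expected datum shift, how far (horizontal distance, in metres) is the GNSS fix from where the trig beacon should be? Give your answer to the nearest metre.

Observed coordinate differences: Δφ = -0.00358°, Δλ = -0.00414°.
Converting to metres (1° lat = 111312 m, cos φ = 0.980954): observed ΔN = -398.5 m, observed ΔE = -452.1 m.
Subtracting the expected shift leaves a residual of -398.5 − (-362.9) = -35.6 m north and -452.1 − (-435.8) = -16.3 m east.
Residual distance = √((-35.6)² + (-16.3)²) = 39.1 m.

39 m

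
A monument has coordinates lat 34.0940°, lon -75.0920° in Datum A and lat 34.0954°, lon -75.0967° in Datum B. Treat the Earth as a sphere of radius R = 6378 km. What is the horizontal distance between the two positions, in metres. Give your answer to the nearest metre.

460 m

Δφ = 34.0954° − 34.0940° = +0.0014°; Δλ = -75.0967° − -75.0920° = -0.0047°.
1° along a meridian = πR/180 = 111317 m.
ΔN = Δφ × 111317 = 155.8 m; ΔE = Δλ × 111317 × cos(34.0940°) = -0.0047 × 111317 × 0.828119 = -433.3 m.
Distance = √(ΔE² + ΔN²) = √((-433.3)² + 155.8²) = 460.4 m.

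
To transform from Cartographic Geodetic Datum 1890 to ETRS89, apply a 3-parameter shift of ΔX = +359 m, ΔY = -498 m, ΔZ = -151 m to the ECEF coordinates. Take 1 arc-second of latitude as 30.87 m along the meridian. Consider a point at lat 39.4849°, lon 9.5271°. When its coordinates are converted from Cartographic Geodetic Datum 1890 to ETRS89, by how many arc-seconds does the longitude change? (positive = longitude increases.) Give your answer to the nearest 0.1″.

Δλ = -23.1″

sin φ = 0.635875, cos φ = 0.771792, sin λ = 0.165514, cos λ = 0.986207.
East component: ΔE = −sin λ·ΔX + cos λ·ΔY = −(0.165514)(359) + (0.986207)(-498) = -550.55 m.
1° of latitude spans 3600 × 30.87 = 111132 m; at latitude φ, 1° of longitude spans that × cos φ = 85770.8 m, so Δλ = -550.55 / 85770.8 × 3600 = -23.108″.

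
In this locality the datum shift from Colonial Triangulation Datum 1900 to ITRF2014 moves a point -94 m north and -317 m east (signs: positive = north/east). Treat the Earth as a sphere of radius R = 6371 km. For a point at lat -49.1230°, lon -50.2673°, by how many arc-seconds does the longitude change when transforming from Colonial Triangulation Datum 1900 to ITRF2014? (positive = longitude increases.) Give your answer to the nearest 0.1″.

Δλ = -15.7″

At latitude -49.1230°, cos φ = 0.654437.
One radian of longitude at latitude φ spans R cos φ, so Δλ = ΔE / (R cos φ) = -317.0 / (6371000 × 0.654437) = -7.6030e-05 rad = -15.682″.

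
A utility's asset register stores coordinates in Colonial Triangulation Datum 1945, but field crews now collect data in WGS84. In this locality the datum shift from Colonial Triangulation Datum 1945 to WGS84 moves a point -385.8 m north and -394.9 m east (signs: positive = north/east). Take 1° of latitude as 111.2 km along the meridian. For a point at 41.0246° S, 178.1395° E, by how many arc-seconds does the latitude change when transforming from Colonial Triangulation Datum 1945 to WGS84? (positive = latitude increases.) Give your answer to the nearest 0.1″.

Δφ = -12.5″

1° of latitude = 111.2 km, so Δφ = -385.8 / 111200 = -0.0034694° = -12.490″.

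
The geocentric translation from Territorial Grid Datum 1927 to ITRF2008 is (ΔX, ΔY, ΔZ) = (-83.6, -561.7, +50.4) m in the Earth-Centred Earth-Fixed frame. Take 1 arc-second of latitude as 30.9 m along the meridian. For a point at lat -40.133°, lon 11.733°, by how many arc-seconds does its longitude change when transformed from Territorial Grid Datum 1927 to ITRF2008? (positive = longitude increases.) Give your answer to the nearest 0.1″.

sin φ = -0.644564, cos φ = 0.764550, sin λ = 0.203351, cos λ = 0.979106.
East component: ΔE = −sin λ·ΔX + cos λ·ΔY = −(0.203351)(-83.6) + (0.979106)(-561.7) = -532.96 m.
1° of latitude spans 3600 × 30.90 = 111240 m; at latitude φ, 1° of longitude spans that × cos φ = 85048.6 m, so Δλ = -532.96 / 85048.6 × 3600 = -22.560″.

Δλ = -22.6″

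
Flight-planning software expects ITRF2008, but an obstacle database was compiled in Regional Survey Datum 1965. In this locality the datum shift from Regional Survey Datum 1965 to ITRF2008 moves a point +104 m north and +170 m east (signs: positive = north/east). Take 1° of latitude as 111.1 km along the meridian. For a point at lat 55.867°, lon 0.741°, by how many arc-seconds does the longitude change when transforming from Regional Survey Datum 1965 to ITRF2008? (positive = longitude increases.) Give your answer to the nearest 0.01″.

Δλ = 9.82″

At latitude 55.867°, cos φ = 0.561116.
1° of longitude at this latitude = 111.1 × cos φ = 62.34 km, so Δλ = 170.0 / 62340.0 = 0.0027270° = 9.817″.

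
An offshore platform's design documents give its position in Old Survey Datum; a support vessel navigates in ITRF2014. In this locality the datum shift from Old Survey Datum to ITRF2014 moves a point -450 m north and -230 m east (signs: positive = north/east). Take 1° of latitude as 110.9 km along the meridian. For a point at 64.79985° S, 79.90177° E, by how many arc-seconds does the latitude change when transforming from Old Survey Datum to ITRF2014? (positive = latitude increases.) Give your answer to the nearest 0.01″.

Δφ = -14.61″

1° of latitude = 110.9 km, so Δφ = -450.0 / 110900 = -0.0040577° = -14.608″.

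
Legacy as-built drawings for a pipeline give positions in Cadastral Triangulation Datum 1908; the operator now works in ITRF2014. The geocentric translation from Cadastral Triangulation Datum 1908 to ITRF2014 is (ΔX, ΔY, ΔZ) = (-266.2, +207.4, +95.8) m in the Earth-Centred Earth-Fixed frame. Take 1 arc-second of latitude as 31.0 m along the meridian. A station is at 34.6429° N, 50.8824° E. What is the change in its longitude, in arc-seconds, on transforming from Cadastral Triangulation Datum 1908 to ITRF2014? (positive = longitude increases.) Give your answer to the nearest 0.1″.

Δλ = 13.2″

sin φ = 0.568460, cos φ = 0.822711, sin λ = 0.775853, cos λ = 0.630914.
East component: ΔE = −sin λ·ΔX + cos λ·ΔY = −(0.775853)(-266.2) + (0.630914)(207.4) = 337.38 m.
1° of latitude spans 3600 × 31.00 = 111600 m; at latitude φ, 1° of longitude spans that × cos φ = 91814.5 m, so Δλ = 337.38 / 91814.5 × 3600 = 13.229″.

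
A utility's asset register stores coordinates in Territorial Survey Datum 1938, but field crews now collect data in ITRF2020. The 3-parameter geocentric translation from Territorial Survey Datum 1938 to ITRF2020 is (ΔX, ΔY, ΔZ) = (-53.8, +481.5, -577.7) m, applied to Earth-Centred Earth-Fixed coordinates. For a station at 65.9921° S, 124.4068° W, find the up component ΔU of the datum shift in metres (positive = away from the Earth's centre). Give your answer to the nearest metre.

The local up (radial) axis is (cos φ cos λ, cos φ sin λ, sin φ), giving ΔU = 12.369 − 161.630 + 527.723 = 378.46 m.

ΔU = 378 m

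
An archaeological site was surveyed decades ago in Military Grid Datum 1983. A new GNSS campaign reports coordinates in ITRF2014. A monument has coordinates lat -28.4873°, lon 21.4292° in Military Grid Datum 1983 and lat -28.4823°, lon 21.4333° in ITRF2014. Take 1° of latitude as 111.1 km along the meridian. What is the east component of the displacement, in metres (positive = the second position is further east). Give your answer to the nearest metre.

ΔE = 400 m

Δφ = -28.4823° − -28.4873° = +0.0050°; Δλ = 21.4333° − 21.4292° = +0.0041°.
ΔN = Δφ × 111100 = 555.5 m; ΔE = Δλ × 111100 × cos(-28.4873°) = +0.0041 × 111100 × 0.878923 = 400.4 m.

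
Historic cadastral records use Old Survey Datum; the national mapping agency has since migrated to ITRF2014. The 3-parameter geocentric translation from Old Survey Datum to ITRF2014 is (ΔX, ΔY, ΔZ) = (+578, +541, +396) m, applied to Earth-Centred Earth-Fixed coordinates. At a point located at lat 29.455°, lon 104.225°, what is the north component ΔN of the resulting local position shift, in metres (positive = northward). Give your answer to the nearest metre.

ΔN = 157 m

At φ = 29.455°, λ = 104.225°: sin φ = 0.491740, cos φ = 0.870742, sin λ = 0.969338, cos λ = -0.245730.
ΔN = −sin φ cos λ·ΔX − sin φ sin λ·ΔY + cos φ·ΔZ = −(0.491740)(-0.245730)(578) − (0.491740)(0.969338)(541) + (0.870742)(396) = 156.78 m.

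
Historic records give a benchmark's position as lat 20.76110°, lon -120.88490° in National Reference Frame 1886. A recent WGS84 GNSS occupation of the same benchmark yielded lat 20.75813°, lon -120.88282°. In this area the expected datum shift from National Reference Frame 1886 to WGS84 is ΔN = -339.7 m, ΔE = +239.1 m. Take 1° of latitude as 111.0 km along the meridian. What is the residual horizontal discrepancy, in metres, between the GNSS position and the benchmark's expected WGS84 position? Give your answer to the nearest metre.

Observed coordinate differences: Δφ = -0.00297°, Δλ = +0.00208°.
Converting to metres (1° lat = 111000 m, cos φ = 0.935067): observed ΔN = -329.7 m, observed ΔE = 215.9 m.
Subtracting the expected shift leaves a residual of -329.7 − (-339.7) = 10.0 m north and 215.9 − (239.1) = -23.2 m east.
Residual distance = √(10.0² + (-23.2)²) = 25.3 m.

25 m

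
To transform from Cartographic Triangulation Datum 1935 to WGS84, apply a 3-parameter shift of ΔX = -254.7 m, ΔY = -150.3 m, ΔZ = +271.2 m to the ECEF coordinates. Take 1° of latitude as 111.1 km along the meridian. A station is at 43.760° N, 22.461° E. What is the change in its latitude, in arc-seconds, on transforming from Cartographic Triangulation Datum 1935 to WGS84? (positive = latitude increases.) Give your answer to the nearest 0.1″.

sin φ = 0.691639, cos φ = 0.722243, sin λ = 0.382054, cos λ = 0.924140.
North component: ΔN = −sin φ cos λ·ΔX − sin φ sin λ·ΔY + cos φ·ΔZ = −(0.691639)(0.924140)(-254.7) − (0.691639)(0.382054)(-150.3) + (0.722243)(271.2) = 398.39 m.
1° of latitude spans 111100 m, so Δφ = 398.39 / 111100 × 3600 = 12.909″.

Δφ = 12.9″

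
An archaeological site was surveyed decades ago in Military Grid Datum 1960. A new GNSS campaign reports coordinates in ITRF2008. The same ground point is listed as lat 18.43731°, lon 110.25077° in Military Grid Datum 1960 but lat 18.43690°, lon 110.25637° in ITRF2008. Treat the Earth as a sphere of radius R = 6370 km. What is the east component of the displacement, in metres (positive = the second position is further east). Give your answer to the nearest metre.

Δφ = 18.43690° − 18.43731° = -0.00041°; Δλ = 110.25637° − 110.25077° = +0.00560°.
1° along a meridian = πR/180 = 111177 m.
ΔN = Δφ × 111177 = -45.6 m; ΔE = Δλ × 111177 × cos(18.43731°) = +0.00560 × 111177 × 0.948670 = 590.6 m.

ΔE = 591 m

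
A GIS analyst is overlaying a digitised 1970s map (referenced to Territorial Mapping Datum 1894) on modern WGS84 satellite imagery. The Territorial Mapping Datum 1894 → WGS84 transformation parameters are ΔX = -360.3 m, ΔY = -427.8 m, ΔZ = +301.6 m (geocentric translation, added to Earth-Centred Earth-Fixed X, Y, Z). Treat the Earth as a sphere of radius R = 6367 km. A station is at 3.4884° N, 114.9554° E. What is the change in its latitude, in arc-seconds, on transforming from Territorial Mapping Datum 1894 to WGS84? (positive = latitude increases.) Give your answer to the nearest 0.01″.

Δφ = 10.22″

sin φ = 0.060846, cos φ = 0.998147, sin λ = 0.906636, cos λ = -0.421913.
North component: ΔN = −sin φ cos λ·ΔX − sin φ sin λ·ΔY + cos φ·ΔZ = −(0.060846)(-0.421913)(-360.3) − (0.060846)(0.906636)(-427.8) + (0.998147)(301.6) = 315.39 m.
1° of latitude spans πR/180 = 111125 m, so Δφ = 315.39 / 111125 × 3600 = 10.217″.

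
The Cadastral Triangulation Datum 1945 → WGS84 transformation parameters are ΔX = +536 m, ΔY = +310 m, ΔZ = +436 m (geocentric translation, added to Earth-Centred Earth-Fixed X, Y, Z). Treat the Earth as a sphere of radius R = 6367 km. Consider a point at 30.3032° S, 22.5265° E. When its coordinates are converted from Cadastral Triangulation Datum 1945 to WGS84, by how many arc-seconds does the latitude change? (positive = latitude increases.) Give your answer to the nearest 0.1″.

sin φ = -0.504576, cos φ = 0.863367, sin λ = 0.383111, cos λ = 0.923702.
North component: ΔN = −sin φ cos λ·ΔX − sin φ sin λ·ΔY + cos φ·ΔZ = −(-0.504576)(0.923702)(536) − (-0.504576)(0.383111)(310) + (0.863367)(436) = 686.17 m.
1° of latitude spans πR/180 = 111125 m, so Δφ = 686.17 / 111125 × 3600 = 22.229″.

Δφ = 22.2″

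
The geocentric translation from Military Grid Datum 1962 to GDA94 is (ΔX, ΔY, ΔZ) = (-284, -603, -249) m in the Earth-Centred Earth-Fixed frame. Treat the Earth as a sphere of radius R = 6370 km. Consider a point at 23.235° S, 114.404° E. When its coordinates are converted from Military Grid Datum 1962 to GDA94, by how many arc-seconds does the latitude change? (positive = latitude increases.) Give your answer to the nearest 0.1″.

sin φ = -0.394503, cos φ = 0.918895, sin λ = 0.910655, cos λ = -0.413168.
North component: ΔN = −sin φ cos λ·ΔX − sin φ sin λ·ΔY + cos φ·ΔZ = −(-0.394503)(-0.413168)(-284) − (-0.394503)(0.910655)(-603) + (0.918895)(-249) = -399.15 m.
1° of latitude spans πR/180 = 111177 m, so Δφ = -399.15 / 111177 × 3600 = -12.925″.

Δφ = -12.9″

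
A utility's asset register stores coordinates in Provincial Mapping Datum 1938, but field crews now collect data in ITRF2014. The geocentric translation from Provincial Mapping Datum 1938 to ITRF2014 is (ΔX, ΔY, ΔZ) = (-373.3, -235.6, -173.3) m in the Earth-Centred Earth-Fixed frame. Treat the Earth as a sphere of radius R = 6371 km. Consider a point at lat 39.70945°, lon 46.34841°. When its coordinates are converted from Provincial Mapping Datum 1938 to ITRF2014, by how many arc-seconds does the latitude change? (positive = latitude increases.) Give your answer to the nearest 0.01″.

sin φ = 0.638895, cos φ = 0.769294, sin λ = 0.723551, cos λ = 0.690271.
North component: ΔN = −sin φ cos λ·ΔX − sin φ sin λ·ΔY + cos φ·ΔZ = −(0.638895)(0.690271)(-373.3) − (0.638895)(0.723551)(-235.6) + (0.769294)(-173.3) = 140.22 m.
1° of latitude spans πR/180 = 111195 m, so Δφ = 140.22 / 111195 × 3600 = 4.540″.

Δφ = 4.54″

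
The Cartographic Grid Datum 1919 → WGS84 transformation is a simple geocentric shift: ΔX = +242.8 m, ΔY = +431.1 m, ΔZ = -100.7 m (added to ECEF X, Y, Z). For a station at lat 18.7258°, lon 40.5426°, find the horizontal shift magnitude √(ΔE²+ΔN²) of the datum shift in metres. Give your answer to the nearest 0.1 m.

297.7 m

At φ = 18.7258°, λ = 40.5426°: sin φ = 0.321039, cos φ = 0.947066, sin λ = 0.650013, cos λ = 0.759923.
ΔE = −sin λ·ΔX + cos λ·ΔY = −(0.650013)·(242.8) + (0.759923)·(431.1) = 169.78 m.
ΔN = −sin φ cos λ·ΔX − sin φ sin λ·ΔY + cos φ·ΔZ = −(0.321039)(0.759923)(242.8) − (0.321039)(0.650013)(431.1) + (0.947066)(-100.7) = -244.57 m.
Horizontal magnitude = √(ΔE² + ΔN²) = √(169.78² + (-244.57)²) = 297.72 m.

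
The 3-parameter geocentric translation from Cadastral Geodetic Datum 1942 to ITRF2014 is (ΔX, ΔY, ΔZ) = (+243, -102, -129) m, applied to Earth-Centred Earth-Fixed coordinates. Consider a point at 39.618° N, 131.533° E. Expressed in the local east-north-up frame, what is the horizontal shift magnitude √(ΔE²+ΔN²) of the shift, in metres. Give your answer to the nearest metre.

126 m

The local east axis at (φ, λ) is (−sin λ, cos λ, 0), so ΔE = −sin(131.533°)·243 + cos(131.533°)·(-102) = -114.27 m.
The local north axis is (−sin φ cos λ, −sin φ sin λ, cos φ), giving ΔN = 102.742 + 48.689 − 99.370 = 52.06 m.
Horizontal magnitude = √(ΔE² + ΔN²) = √((-114.27)² + 52.06²) = 125.57 m.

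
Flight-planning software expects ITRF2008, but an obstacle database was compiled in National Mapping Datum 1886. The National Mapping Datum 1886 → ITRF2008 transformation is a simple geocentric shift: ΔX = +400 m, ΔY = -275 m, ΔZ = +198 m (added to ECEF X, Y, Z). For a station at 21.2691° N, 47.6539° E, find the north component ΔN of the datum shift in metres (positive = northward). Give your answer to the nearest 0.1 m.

At φ = 21.2691°, λ = 47.6539°: sin φ = 0.362749, cos φ = 0.931887, sin λ = 0.739089, cos λ = 0.673607.
ΔN = −sin φ cos λ·ΔX − sin φ sin λ·ΔY + cos φ·ΔZ = −(0.362749)(0.673607)(400) − (0.362749)(0.739089)(-275) + (0.931887)(198) = 160.50 m.

ΔN = 160.5 m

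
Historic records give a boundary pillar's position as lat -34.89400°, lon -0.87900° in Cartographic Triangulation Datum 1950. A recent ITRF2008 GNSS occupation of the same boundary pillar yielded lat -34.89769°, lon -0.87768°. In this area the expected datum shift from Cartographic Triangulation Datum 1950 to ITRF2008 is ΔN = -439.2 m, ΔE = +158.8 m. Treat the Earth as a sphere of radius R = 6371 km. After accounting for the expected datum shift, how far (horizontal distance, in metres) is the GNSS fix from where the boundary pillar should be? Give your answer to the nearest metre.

48 m

Observed coordinate differences: Δφ = -0.00369°, Δλ = +0.00132°.
Converting to metres (1° lat = 111195 m, cos φ = 0.820212): observed ΔN = -410.3 m, observed ΔE = 120.4 m.
Subtracting the expected shift leaves a residual of -410.3 − (-439.2) = 28.9 m north and 120.4 − (158.8) = -38.4 m east.
Residual distance = √(28.9² + (-38.4)²) = 48.1 m.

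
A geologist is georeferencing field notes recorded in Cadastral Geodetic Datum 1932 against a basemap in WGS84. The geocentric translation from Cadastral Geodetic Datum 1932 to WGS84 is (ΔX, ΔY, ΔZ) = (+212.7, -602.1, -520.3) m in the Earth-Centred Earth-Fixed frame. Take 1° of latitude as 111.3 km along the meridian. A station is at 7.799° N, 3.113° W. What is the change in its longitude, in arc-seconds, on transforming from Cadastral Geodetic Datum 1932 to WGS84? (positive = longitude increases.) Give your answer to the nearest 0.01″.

Δλ = -19.25″

sin φ = 0.135698, cos φ = 0.990750, sin λ = -0.054305, cos λ = 0.998524.
East component: ΔE = −sin λ·ΔX + cos λ·ΔY = −(-0.054305)(212.7) + (0.998524)(-602.1) = -589.66 m.
1° of latitude spans 111300 m; at latitude φ, 1° of longitude spans that × cos φ = 110270.5 m, so Δλ = -589.66 / 110270.5 × 3600 = -19.251″.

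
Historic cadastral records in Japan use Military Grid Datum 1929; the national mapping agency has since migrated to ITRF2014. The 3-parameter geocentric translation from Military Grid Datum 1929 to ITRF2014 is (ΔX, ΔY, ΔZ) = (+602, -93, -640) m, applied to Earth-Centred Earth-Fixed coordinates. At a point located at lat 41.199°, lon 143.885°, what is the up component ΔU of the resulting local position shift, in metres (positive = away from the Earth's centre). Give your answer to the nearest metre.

ΔU = -829 m

At φ = 41.199°, λ = 143.885°: sin φ = 0.658676, cos φ = 0.752426, sin λ = 0.589408, cos λ = -0.807836.
ΔU = cos φ cos λ·ΔX + cos φ sin λ·ΔY + sin φ·ΔZ = (0.752426)(-0.807836)(602) + (0.752426)(0.589408)(-93) + (0.658676)(-640) = -828.71 m.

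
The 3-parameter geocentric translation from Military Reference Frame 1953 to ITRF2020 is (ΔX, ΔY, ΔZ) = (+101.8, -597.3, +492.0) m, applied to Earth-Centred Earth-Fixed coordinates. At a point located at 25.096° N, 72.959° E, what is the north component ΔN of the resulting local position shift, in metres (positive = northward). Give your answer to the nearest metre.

The local north axis is (−sin φ cos λ, −sin φ sin λ, cos φ), giving ΔN = -12.653 + 242.214 + 445.554 = 675.12 m.

ΔN = 675 m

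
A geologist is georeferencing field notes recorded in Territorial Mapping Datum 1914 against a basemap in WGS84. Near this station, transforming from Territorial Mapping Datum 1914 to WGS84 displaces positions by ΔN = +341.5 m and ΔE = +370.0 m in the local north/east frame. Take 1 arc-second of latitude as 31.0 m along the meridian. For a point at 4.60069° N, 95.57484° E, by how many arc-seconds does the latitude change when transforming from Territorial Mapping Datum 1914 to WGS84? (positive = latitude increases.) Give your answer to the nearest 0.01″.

Δφ = 11.02″

1″ of latitude = 31.00 m, so Δφ = 341.5 / 31.00 = 11.016″.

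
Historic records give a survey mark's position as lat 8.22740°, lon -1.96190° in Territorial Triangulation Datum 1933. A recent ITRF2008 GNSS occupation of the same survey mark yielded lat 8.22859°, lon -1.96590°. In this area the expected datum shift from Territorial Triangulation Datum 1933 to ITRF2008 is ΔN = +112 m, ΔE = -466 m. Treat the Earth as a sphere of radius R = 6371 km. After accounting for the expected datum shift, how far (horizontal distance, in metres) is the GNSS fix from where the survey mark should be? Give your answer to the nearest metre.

33 m

Observed coordinate differences: Δφ = +0.00119°, Δλ = -0.00400°.
Converting to metres (1° lat = 111195 m, cos φ = 0.989708): observed ΔN = 132.3 m, observed ΔE = -440.2 m.
Subtracting the expected shift leaves a residual of 132.3 − (112) = 20.3 m north and -440.2 − (-466) = 25.8 m east.
Residual distance = √(20.3² + 25.8²) = 32.8 m.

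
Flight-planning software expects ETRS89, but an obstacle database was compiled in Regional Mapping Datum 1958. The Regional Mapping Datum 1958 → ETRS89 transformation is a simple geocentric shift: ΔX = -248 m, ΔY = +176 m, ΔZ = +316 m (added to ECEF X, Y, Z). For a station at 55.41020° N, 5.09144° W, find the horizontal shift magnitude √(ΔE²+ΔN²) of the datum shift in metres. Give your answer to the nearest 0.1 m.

424.3 m

The local east axis at (φ, λ) is (−sin λ, cos λ, 0), so ΔE = −sin(-5.09144°)·(-248) + cos(-5.09144°)·176 = 153.30 m.
The local north axis is (−sin φ cos λ, −sin φ sin λ, cos φ), giving ΔN = 203.357 + 12.858 + 179.392 = 395.61 m.
Horizontal magnitude = √(ΔE² + ΔN²) = √(153.30² + 395.61²) = 424.27 m.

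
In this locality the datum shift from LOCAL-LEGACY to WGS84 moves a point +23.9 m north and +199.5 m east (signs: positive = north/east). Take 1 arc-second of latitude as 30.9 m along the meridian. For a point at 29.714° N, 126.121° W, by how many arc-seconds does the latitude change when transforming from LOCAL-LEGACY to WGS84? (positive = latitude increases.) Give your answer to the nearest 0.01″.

Δφ = 0.77″

1″ of latitude = 30.90 m, so Δφ = 23.9 / 30.90 = 0.773″.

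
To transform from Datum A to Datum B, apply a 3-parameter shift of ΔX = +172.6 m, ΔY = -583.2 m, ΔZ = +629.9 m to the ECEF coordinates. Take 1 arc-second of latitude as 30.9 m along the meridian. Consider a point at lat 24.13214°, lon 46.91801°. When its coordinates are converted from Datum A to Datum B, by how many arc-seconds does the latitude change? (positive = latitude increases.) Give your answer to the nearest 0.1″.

Δφ = 22.7″

sin φ = 0.408842, cos φ = 0.912605, sin λ = 0.730377, cos λ = 0.683044.
North component: ΔN = −sin φ cos λ·ΔX − sin φ sin λ·ΔY + cos φ·ΔZ = −(0.408842)(0.683044)(172.6) − (0.408842)(0.730377)(-583.2) + (0.912605)(629.9) = 700.80 m.
1° of latitude spans 3600 × 30.90 = 111240 m, so Δφ = 700.80 / 111240 × 3600 = 22.680″.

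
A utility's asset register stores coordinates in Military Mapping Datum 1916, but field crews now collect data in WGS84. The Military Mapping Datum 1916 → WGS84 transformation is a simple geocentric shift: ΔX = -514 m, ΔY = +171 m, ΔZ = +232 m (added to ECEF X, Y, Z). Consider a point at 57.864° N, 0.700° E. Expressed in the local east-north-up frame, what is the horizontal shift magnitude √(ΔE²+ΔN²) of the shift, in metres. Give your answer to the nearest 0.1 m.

584.4 m

At φ = 57.864°, λ = 0.700°: sin φ = 0.846788, cos φ = 0.531931, sin λ = 0.012217, cos λ = 0.999925.
ΔE = −sin λ·ΔX + cos λ·ΔY = −(0.012217)·(-514) + (0.999925)·(171) = 177.27 m.
ΔN = −sin φ cos λ·ΔX − sin φ sin λ·ΔY + cos φ·ΔZ = −(0.846788)(0.999925)(-514) − (0.846788)(0.012217)(171) + (0.531931)(232) = 556.86 m.
Horizontal magnitude = √(ΔE² + ΔN²) = √(177.27² + 556.86²) = 584.39 m.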